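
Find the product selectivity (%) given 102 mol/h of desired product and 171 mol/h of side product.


Selectivity = desired / (desired + undesired) * 100
Total products = 102 + 171 = 273 mol/h
S = 102 / 273 * 100
= 0.3736 * 100
= 37.36 %

37.36 %


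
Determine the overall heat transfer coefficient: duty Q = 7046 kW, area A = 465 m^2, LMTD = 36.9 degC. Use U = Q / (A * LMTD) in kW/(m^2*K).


From Q = U*A*LMTD, U = Q / (A * LMTD)
U = 7046 / (465 * 36.9) = 7046 / 17158.5 = 0.4106

0.4106 kW/(m^2*K)


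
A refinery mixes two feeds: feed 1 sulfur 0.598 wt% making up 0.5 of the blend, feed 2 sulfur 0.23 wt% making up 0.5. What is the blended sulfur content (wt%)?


Linear sulfur blending: S_blend = x1*S1 + x2*S2
Contribution 1: 0.5 * 0.598 = 0.299 wt%
Contribution 2: 0.5 * 0.23 = 0.115 wt%
S_blend = 0.299 + 0.115 = 0.414

0.414 wt%


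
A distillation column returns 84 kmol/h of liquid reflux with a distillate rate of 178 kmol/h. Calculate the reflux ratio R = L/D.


Reflux ratio definition: R = L / D (liquid returned / distillate withdrawn)
L = 84 kmol/h, D = 178 kmol/h
R = 84 / 178 = 0.4719

0.4719


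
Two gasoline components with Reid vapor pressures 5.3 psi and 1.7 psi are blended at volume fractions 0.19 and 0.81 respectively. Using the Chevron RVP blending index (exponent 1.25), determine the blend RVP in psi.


Chevron index: RVP_blend = (sum xi*RVPi^1.25)^(1/1.25)
RVP^1.25 terms: 0.19 * 5.3^1.25 + 0.81 * 1.7^1.25 = 3.10025
RVP_blend = 3.10025^(1/1.25) = 2.472

2.472 psi


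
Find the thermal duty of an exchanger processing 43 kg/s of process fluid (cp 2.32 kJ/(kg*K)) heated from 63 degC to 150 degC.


Q = m_dot * cp * delta_T
delta_T = 150 - 63 = 87 K
Q = 43 * 2.32 * 87
= 99.76 * 87
= 8679.12 kW

8679.12 kW


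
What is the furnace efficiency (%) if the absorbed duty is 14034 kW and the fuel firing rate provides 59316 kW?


Furnace efficiency = Q_absorbed / Q_fuel * 100
= 14034 / 59316 * 100 = 23.66

23.66 %


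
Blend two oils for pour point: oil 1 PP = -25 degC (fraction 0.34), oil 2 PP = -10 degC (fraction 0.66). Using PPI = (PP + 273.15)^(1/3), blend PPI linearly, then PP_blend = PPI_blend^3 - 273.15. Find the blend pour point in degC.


PPI_1 = (-25 + 273.15)^(1/3) = 6.284028
PPI_2 = (-10 + 273.15)^(1/3) = 6.408176
PPI_blend = 0.34 * 6.284028 + 0.66 * 6.408176 = 6.365966
PP_blend = 6.365966^3 - 273.15 = 257.9841 - 273.15 = -15.17

-15.17 degC


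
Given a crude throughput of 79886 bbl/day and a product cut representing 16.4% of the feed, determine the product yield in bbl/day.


Crude throughput = 79886 bbl/day
Fraction yield = 16.4%
yield = throughput * fraction / 100
yield = 79886 * 16.4 / 100 = 13101.304

13101.304 bbl/day


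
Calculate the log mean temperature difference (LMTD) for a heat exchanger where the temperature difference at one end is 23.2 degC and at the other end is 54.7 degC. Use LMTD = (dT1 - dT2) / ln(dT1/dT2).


LMTD = (dT1 - dT2) / ln(dT1/dT2)
= (23.2 - 54.7) / ln(23.2 / 54.7) = -31.5 / -0.857711 = 36.73

36.73 degC


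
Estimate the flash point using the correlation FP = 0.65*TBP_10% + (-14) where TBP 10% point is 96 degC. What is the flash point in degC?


FP = 0.65 * 96 + (-14) = 48.4

48.4 degC


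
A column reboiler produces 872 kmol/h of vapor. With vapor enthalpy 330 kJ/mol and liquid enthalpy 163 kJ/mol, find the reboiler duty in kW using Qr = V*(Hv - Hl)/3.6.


Qr = 872 * (330 - 163) / 3.6 = 872 * 167 / 3.6 = 40450

40450 kW


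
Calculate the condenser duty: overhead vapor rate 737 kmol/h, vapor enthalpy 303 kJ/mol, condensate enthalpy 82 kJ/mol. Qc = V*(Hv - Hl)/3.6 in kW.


Qc = 737 * (303 - 82) / 3.6 = 737 * 221 / 3.6 = 45240

45240 kW


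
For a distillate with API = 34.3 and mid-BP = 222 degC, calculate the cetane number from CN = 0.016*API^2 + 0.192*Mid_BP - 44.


CN = 0.016 * 34.3^2 + 0.192 * 222 - 44
CN = 18.82384 + 42.624 - 44 = 17.44784

17.44784


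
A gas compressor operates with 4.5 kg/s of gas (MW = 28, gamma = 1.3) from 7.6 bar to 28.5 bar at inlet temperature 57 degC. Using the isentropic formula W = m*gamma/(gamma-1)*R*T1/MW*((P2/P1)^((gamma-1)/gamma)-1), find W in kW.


Isentropic work: W = m*(gamma/(gamma-1))*(R*T1/MW)*((P2/P1)^((gamma-1)/gamma) - 1)
T1 = 57 + 273.15 = 330.15 K
Pressure ratio = 28.5 / 7.6 = 3.75
Exponent = (1.3 - 1)/1.3 = 0.230769
(P2/P1)^exp - 1 = 3.75^0.230769 - 1 = 0.356653
W = 4.5 * 1.3 / 0.3 * 8.314 * 330.15 / 28 * 0.356653 = 681.8

681.8 kW


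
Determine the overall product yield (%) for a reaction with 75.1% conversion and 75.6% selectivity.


Overall yield = conversion (%) * selectivity (%) / 100
Conversion = 75.1%, Selectivity = 75.6%
Y = 75.1 * 75.6 / 100
= 56.7756 %

56.7756 %


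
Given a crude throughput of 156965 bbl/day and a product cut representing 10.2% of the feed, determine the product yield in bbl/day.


Crude throughput = 156965 bbl/day
Fraction yield = 10.2%
yield = throughput * fraction / 100
yield = 156965 * 10.2 / 100 = 16010.43

16010.43 bbl/day


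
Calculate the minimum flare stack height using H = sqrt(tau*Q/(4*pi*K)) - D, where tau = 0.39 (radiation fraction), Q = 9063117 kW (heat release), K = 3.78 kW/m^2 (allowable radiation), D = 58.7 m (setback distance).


tau*Q/(4*pi*K) = 0.39 * 9063117 / (4 * pi * 3.78) = 74411.6
sqrt(74411.6) = 272.785
H = 272.785 - 58.7 = 214.1

214.1 m


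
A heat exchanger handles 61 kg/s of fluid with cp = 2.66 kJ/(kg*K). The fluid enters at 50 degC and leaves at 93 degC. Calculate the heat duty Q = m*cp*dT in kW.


Q = m_dot * cp * delta_T
delta_T = 93 - 50 = 43 K
Q = 61 * 2.66 * 43
= 162.26 * 43
= 6977.18 kW

6977.18 kW


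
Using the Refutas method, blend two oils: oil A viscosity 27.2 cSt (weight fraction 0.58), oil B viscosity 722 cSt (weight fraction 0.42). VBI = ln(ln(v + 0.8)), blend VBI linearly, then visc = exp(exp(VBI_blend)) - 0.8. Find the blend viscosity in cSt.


Refutas method: VBN_i = 14.534*ln(ln(visc_i + 0.8)) + 10.975, blended linearly by mass fraction; since VBN is linear in VBI_i = ln(ln(visc_i + 0.8)) and the fractions sum to 1, blend VBI directly: visc = exp(exp(VBI_blend)) - 0.8
VBI_1 = ln(ln(27.2 + 0.8)) = 1.20363
VBI_2 = ln(ln(722 + 0.8)) = 1.88451
VBI_blend = 0.58 * 1.20363 + 0.42 * 1.88451 = 1.4896
visc_blend = exp(exp(1.4896)) - 0.8 = 83.58

83.58 cSt


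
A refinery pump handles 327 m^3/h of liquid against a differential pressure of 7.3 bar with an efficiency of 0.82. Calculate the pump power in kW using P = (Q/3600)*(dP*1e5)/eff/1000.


Q = 327 / 3600 = 0.0908333 m^3/s
P = 0.0908333 * (7.3 * 1e5) / 0.82 / 1000 = 80.86

80.86 kW


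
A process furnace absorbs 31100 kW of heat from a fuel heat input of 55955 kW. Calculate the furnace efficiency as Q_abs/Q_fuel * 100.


Furnace efficiency = Q_absorbed / Q_fuel * 100
= 31100 / 55955 * 100 = 55.58

55.58 %


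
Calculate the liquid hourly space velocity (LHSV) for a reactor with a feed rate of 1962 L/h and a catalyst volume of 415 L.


LHSV = volumetric feed rate / catalyst volume
= 1962 L/h / 415 L
= 4.728 h^-1

4.728 h^-1


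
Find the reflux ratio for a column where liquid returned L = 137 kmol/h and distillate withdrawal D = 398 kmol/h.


Reflux ratio definition: R = L / D (liquid returned / distillate withdrawn)
L = 137 kmol/h, D = 398 kmol/h
R = 137 / 398 = 0.3442

0.3442


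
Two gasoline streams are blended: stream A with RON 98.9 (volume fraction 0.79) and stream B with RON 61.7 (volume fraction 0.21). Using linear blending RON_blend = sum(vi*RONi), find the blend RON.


Linear blending: RON_blend = sum(vi * RONi)
Contribution 1: 0.79 * 98.9 = 78.131
Contribution 2: 0.21 * 61.7 = 12.957
RON_blend = 78.131 + 12.957 = 91.088

91.088


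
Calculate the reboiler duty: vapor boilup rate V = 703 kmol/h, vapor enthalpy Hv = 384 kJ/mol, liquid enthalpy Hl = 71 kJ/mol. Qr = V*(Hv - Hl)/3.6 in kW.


Qr = 703 * (384 - 71) / 3.6 = 703 * 313 / 3.6 = 61120

61120 kW


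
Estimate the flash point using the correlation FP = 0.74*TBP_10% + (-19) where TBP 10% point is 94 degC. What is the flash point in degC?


FP = 0.74 * 94 + (-19) = 50.56

50.56 degC


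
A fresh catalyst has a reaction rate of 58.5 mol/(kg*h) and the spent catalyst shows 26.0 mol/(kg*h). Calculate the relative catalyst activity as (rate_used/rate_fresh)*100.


Activity (%) = (rate_used / rate_fresh) * 100
rate_used = 26.0, rate_fresh = 58.5
= (26.0 / 58.5) * 100
= 0.4444 * 100 = 44.44

44.44 %


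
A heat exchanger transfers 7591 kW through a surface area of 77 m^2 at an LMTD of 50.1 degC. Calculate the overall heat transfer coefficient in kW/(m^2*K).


From Q = U*A*LMTD, U = Q / (A * LMTD)
U = 7591 / (77 * 50.1) = 7591 / 3857.7 = 1.968

1.968 kW/(m^2*K)


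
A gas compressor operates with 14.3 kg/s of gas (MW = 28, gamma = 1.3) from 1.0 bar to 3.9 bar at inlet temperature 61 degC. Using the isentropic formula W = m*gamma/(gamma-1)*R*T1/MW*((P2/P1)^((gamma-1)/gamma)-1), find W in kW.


Isentropic work: W = m*(gamma/(gamma-1))*(R*T1/MW)*((P2/P1)^((gamma-1)/gamma) - 1)
T1 = 61 + 273.15 = 334.15 K
Pressure ratio = 3.9 / 1.0 = 3.9
Exponent = (1.3 - 1)/1.3 = 0.230769
(P2/P1)^exp - 1 = 3.9^0.230769 - 1 = 0.368987
W = 14.3 * 1.3 / 0.3 * 8.314 * 334.15 / 28 * 0.368987 = 2269

2269 kW


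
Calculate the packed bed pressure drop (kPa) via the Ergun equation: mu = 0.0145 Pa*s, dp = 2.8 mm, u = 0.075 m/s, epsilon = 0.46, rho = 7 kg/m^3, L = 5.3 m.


dp = 2.8 mm = 0.0028 m
Viscous term = 150*0.0145*0.075*(1-0.46)^2 / (0.0028^2*0.46^3) = 62333.1
Inertial term = 1.75*7*0.075^2*(1-0.46) / (0.0028*0.46^3) = 136.528
dP/L = 62333.1 + 136.528 = 62469.6 Pa/m
dP = 62469.6 * 5.3 / 1000 = 331.1 kPa

331.1 kPa


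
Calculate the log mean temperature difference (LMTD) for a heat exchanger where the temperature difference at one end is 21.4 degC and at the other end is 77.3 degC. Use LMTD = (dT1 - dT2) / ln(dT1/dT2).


LMTD = (dT1 - dT2) / ln(dT1/dT2)
= (21.4 - 77.3) / ln(21.4 / 77.3) = -55.9 / -1.2843 = 43.53

43.53 degC


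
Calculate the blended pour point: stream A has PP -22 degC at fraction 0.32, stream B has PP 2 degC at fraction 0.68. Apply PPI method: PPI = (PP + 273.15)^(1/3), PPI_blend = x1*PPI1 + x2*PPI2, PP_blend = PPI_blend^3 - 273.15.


PPI_1 = (-22 + 273.15)^(1/3) = 6.30925
PPI_2 = (2 + 273.15)^(1/3) = 6.504139
PPI_blend = 0.32 * 6.30925 + 0.68 * 6.504139 = 6.441775
PP_blend = 6.441775^3 - 273.15 = 267.3109 - 273.15 = -5.84

-5.84 degC


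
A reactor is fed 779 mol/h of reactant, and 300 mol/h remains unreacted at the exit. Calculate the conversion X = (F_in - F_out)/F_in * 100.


X = (F_in - F_out) / F_in * 100
Moles reacted = 779 - 300 = 479
X = 479 / 779 * 100
= 0.6149 * 100
= 61.49 %

61.49 %


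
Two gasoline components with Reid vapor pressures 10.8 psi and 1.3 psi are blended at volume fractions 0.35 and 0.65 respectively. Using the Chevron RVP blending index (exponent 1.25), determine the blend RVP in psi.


Chevron index: RVP_blend = (sum xi*RVPi^1.25)^(1/1.25)
RVP^1.25 terms: 0.35 * 10.8^1.25 + 0.65 * 1.3^1.25 = 7.75476
RVP_blend = 7.75476^(1/1.25) = 5.148

5.148 psi


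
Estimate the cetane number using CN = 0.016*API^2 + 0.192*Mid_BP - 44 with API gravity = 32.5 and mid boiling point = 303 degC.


CN = 0.016 * 32.5^2 + 0.192 * 303 - 44
CN = 16.9 + 58.176 - 44 = 31.076

31.076


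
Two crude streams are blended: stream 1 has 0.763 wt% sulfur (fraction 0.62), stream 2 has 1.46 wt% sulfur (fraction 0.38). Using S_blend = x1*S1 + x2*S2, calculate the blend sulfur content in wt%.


Linear sulfur blending: S_blend = x1*S1 + x2*S2
Contribution 1: 0.62 * 0.763 = 0.47306 wt%
Contribution 2: 0.38 * 1.46 = 0.5548 wt%
S_blend = 0.47306 + 0.5548 = 1.02786

1.02786 wt%


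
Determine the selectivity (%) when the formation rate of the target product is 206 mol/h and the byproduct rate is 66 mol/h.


Selectivity = desired / (desired + undesired) * 100
Total products = 206 + 66 = 272 mol/h
S = 206 / 272 * 100
= 0.7574 * 100
= 75.74 %

75.74 %


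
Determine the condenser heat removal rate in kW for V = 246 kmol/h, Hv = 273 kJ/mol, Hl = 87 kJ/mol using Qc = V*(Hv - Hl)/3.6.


Qc = 246 * (273 - 87) / 3.6 = 246 * 186 / 3.6 = 12710

12710 kW


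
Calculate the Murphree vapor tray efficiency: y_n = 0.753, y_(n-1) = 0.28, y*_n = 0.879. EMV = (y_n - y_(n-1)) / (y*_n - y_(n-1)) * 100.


Murphree vapor efficiency: EMV = (y_n - y_(n-1)) / (y*_n - y_(n-1)) * 100
EMV = (0.753 - 0.28) / (0.879 - 0.28) * 100 = 0.473 / 0.599 * 100 = 78.96

78.96 %


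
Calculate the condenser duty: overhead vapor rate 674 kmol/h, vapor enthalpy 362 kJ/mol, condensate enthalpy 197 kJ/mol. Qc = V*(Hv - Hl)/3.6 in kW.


Qc = 674 * (362 - 197) / 3.6 = 674 * 165 / 3.6 = 30890

30890 kW


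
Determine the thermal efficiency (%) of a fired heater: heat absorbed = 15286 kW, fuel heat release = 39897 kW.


Furnace efficiency = Q_absorbed / Q_fuel * 100
= 15286 / 39897 * 100 = 38.31

38.31 %


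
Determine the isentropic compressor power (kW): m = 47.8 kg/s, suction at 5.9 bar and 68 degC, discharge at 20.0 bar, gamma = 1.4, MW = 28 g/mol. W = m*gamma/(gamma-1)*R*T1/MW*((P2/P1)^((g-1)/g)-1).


Isentropic work: W = m*(gamma/(gamma-1))*(R*T1/MW)*((P2/P1)^((gamma-1)/gamma) - 1)
T1 = 68 + 273.15 = 341.15 K
Pressure ratio = 20.0 / 5.9 = 3.38983
Exponent = (1.4 - 1)/1.4 = 0.285714
(P2/P1)^exp - 1 = 3.38983^0.285714 - 1 = 0.417357
W = 47.8 * 1.4 / 0.4 * 8.314 * 341.15 / 28 * 0.417357 = 7073

7073 kW


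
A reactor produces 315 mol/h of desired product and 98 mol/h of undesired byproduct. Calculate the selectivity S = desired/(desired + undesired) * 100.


Selectivity = desired / (desired + undesired) * 100
Total products = 315 + 98 = 413 mol/h
S = 315 / 413 * 100
= 0.7627 * 100
= 76.27 %

76.27 %


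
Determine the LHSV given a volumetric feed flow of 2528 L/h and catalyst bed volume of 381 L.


LHSV = volumetric feed rate / catalyst volume
= 2528 L/h / 381 L
= 6.635 h^-1

6.635 h^-1


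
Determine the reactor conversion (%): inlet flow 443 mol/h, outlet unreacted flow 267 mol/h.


X = (F_in - F_out) / F_in * 100
Moles reacted = 443 - 267 = 176
X = 176 / 443 * 100
= 0.3973 * 100
= 39.73 %

39.73 %


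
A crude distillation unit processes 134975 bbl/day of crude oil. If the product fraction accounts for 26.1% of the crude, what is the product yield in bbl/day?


Crude throughput = 134975 bbl/day
Fraction yield = 26.1%
yield = throughput * fraction / 100
yield = 134975 * 26.1 / 100 = 35228.475

35228.475 bbl/day


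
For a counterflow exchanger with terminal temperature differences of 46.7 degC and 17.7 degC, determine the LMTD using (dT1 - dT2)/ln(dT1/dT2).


LMTD = (dT1 - dT2) / ln(dT1/dT2)
= (46.7 - 17.7) / ln(46.7 / 17.7) = 29 / 0.97018 = 29.89

29.89 degC


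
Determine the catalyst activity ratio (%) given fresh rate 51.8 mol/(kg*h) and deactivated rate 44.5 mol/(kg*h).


Activity (%) = (rate_used / rate_fresh) * 100
rate_used = 44.5, rate_fresh = 51.8
= (44.5 / 51.8) * 100
= 0.8591 * 100 = 85.91

85.91 %


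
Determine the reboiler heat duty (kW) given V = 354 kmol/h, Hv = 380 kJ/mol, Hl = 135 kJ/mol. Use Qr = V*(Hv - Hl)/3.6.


Qr = 354 * (380 - 135) / 3.6 = 354 * 245 / 3.6 = 24090

24090 kW


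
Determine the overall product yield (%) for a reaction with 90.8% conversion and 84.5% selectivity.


Overall yield = conversion (%) * selectivity (%) / 100
Conversion = 90.8%, Selectivity = 84.5%
Y = 90.8 * 84.5 / 100
= 76.726 %

76.726 %


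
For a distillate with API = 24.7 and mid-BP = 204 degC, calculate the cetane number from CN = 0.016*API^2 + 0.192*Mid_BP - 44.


CN = 0.016 * 24.7^2 + 0.192 * 204 - 44
CN = 9.76144 + 39.168 - 44 = 4.92944

4.92944


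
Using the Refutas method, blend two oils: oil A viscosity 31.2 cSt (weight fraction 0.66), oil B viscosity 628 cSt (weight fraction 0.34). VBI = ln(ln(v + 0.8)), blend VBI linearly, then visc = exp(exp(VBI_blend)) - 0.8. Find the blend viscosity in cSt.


Refutas method: VBN_i = 14.534*ln(ln(visc_i + 0.8)) + 10.975, blended linearly by mass fraction; since VBN is linear in VBI_i = ln(ln(visc_i + 0.8)) and the fractions sum to 1, blend VBI directly: visc = exp(exp(VBI_blend)) - 0.8
VBI_1 = ln(ln(31.2 + 0.8)) = 1.24292
VBI_2 = ln(ln(628 + 0.8)) = 1.86312
VBI_blend = 0.66 * 1.24292 + 0.34 * 1.86312 = 1.45379
visc_blend = exp(exp(1.45379)) - 0.8 = 71.39

71.39 cSt


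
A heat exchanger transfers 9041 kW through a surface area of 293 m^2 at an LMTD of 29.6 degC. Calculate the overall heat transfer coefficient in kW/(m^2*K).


From Q = U*A*LMTD, U = Q / (A * LMTD)
U = 9041 / (293 * 29.6) = 9041 / 8672.8 = 1.042

1.042 kW/(m^2*K)


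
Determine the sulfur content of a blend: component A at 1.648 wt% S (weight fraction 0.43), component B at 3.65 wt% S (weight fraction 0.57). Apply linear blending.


Linear sulfur blending: S_blend = x1*S1 + x2*S2
Contribution 1: 0.43 * 1.648 = 0.70864 wt%
Contribution 2: 0.57 * 3.65 = 2.0805 wt%
S_blend = 0.70864 + 2.0805 = 2.78914

2.78914 wt%


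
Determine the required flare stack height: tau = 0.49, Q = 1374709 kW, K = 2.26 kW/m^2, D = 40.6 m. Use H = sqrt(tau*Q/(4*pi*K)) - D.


tau*Q/(4*pi*K) = 0.49 * 1374709 / (4 * pi * 2.26) = 23718.6
sqrt(23718.6) = 154.008
H = 154.008 - 40.6 = 113.4

113.4 m


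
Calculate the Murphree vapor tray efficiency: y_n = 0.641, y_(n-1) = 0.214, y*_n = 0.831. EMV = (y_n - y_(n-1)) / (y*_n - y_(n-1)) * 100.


Murphree vapor efficiency: EMV = (y_n - y_(n-1)) / (y*_n - y_(n-1)) * 100
EMV = (0.641 - 0.214) / (0.831 - 0.214) * 100 = 0.427 / 0.617 * 100 = 69.21

69.21 %


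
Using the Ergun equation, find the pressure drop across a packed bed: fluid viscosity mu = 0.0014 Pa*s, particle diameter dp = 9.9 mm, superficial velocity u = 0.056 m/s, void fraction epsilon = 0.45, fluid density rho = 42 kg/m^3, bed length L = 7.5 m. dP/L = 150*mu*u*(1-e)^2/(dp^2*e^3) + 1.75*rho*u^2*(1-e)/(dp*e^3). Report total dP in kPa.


dp = 9.9 mm = 0.0099 m
Viscous term = 150*0.0014*0.056*(1-0.45)^2 / (0.0099^2*0.45^3) = 398.313
Inertial term = 1.75*42*0.056^2*(1-0.45) / (0.0099*0.45^3) = 140.525
dP/L = 398.313 + 140.525 = 538.838 Pa/m
dP = 538.838 * 7.5 / 1000 = 4.041 kPa

4.041 kPa


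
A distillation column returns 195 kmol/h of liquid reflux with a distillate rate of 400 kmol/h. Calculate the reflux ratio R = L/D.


Reflux ratio definition: R = L / D (liquid returned / distillate withdrawn)
L = 195 kmol/h, D = 400 kmol/h
R = 195 / 400 = 0.4875

0.4875


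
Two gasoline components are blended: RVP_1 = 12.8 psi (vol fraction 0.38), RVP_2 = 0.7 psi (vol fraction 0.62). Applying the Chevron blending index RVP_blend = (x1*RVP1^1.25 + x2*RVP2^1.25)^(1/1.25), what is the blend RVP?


Chevron index: RVP_blend = (sum xi*RVPi^1.25)^(1/1.25)
RVP^1.25 terms: 0.38 * 12.8^1.25 + 0.62 * 0.7^1.25 = 9.59715
RVP_blend = 9.59715^(1/1.25) = 6.105

6.105 psi


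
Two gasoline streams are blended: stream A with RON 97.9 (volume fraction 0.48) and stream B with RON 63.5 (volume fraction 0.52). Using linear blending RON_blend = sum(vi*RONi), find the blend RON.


Linear blending: RON_blend = sum(vi * RONi)
Contribution 1: 0.48 * 97.9 = 46.992
Contribution 2: 0.52 * 63.5 = 33.02
RON_blend = 46.992 + 33.02 = 80.012

80.012


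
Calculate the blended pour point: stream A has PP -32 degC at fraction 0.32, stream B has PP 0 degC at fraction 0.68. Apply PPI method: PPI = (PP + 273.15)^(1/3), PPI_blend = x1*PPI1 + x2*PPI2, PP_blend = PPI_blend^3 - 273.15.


PPI_1 = (-32 + 273.15)^(1/3) = 6.224375
PPI_2 = (0 + 273.15)^(1/3) = 6.488342
PPI_blend = 0.32 * 6.224375 + 0.68 * 6.488342 = 6.403873
PP_blend = 6.403873^3 - 273.15 = 262.6202 - 273.15 = -10.53

-10.53 degC


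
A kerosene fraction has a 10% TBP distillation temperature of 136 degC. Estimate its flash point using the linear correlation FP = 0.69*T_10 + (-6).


FP = 0.69 * 136 + (-6) = 87.84

87.84 degC


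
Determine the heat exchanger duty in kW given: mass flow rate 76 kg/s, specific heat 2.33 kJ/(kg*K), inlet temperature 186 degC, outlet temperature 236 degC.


Q = m_dot * cp * delta_T
delta_T = 236 - 186 = 50 K
Q = 76 * 2.33 * 50
= 177.08 * 50
= 8854 kW

8854 kW


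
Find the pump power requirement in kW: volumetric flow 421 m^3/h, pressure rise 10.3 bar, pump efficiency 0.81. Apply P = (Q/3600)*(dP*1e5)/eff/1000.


Q = 421 / 3600 = 0.116944 m^3/s
P = 0.116944 * (10.3 * 1e5) / 0.81 / 1000 = 148.7

148.7 kW


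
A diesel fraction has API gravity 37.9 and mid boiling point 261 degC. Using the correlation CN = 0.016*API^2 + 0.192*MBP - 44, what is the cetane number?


CN = 0.016 * 37.9^2 + 0.192 * 261 - 44
CN = 22.98256 + 50.112 - 44 = 29.09456

29.09456


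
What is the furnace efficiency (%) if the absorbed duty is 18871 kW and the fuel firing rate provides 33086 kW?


Furnace efficiency = Q_absorbed / Q_fuel * 100
= 18871 / 33086 * 100 = 57.04

57.04 %


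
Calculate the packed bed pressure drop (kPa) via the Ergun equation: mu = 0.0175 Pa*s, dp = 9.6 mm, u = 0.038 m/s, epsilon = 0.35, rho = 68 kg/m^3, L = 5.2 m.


dp = 9.6 mm = 0.0096 m
Viscous term = 150*0.0175*0.038*(1-0.35)^2 / (0.0096^2*0.35^3) = 10665.8
Inertial term = 1.75*68*0.038^2*(1-0.35) / (0.0096*0.35^3) = 271.364
dP/L = 10665.8 + 271.364 = 10937.2 Pa/m
dP = 10937.2 * 5.2 / 1000 = 56.87 kPa

56.87 kPa


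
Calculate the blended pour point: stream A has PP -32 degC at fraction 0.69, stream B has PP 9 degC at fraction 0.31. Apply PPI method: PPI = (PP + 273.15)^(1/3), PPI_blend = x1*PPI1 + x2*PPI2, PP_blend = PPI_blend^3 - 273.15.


PPI_1 = (-32 + 273.15)^(1/3) = 6.224375
PPI_2 = (9 + 273.15)^(1/3) = 6.558835
PPI_blend = 0.69 * 6.224375 + 0.31 * 6.558835 = 6.328058
PP_blend = 6.328058^3 - 273.15 = 253.4028 - 273.15 = -19.75

-19.75 degC


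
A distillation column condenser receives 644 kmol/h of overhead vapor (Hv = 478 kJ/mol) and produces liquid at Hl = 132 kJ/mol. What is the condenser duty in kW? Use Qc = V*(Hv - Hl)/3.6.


Qc = 644 * (478 - 132) / 3.6 = 644 * 346 / 3.6 = 61900

61900 kW


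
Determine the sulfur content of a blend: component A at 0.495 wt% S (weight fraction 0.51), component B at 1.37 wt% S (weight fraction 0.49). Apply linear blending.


Linear sulfur blending: S_blend = x1*S1 + x2*S2
Contribution 1: 0.51 * 0.495 = 0.25245 wt%
Contribution 2: 0.49 * 1.37 = 0.6713 wt%
S_blend = 0.25245 + 0.6713 = 0.92375

0.92375 wt%


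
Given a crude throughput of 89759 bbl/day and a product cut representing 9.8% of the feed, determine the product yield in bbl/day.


Crude throughput = 89759 bbl/day
Fraction yield = 9.8%
yield = throughput * fraction / 100
yield = 89759 * 9.8 / 100 = 8796.382

8796.382 bbl/day


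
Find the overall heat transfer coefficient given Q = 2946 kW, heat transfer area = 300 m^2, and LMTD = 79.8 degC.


From Q = U*A*LMTD, U = Q / (A * LMTD)
U = 2946 / (300 * 79.8) = 2946 / 23940 = 0.1231

0.1231 kW/(m^2*K)


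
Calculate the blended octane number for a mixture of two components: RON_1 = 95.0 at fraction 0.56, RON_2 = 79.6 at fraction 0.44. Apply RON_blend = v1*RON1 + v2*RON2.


Linear blending: RON_blend = sum(vi * RONi)
Contribution 1: 0.56 * 95.0 = 53.2
Contribution 2: 0.44 * 79.6 = 35.024
RON_blend = 53.2 + 35.024 = 88.224

88.224


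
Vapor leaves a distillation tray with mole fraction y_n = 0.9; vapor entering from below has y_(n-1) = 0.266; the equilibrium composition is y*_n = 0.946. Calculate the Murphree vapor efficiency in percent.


Murphree vapor efficiency: EMV = (y_n - y_(n-1)) / (y*_n - y_(n-1)) * 100
EMV = (0.9 - 0.266) / (0.946 - 0.266) * 100 = 0.634 / 0.68 * 100 = 93.24

93.24 %


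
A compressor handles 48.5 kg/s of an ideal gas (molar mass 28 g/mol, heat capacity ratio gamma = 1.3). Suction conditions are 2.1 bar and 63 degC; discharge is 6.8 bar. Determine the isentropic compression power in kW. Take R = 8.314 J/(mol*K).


Isentropic work: W = m*(gamma/(gamma-1))*(R*T1/MW)*((P2/P1)^((gamma-1)/gamma) - 1)
T1 = 63 + 273.15 = 336.15 K
Pressure ratio = 6.8 / 2.1 = 3.2381
Exponent = (1.3 - 1)/1.3 = 0.230769
(P2/P1)^exp - 1 = 3.2381^0.230769 - 1 = 0.311472
W = 48.5 * 1.3 / 0.3 * 8.314 * 336.15 / 28 * 0.311472 = 6534

6534 kW


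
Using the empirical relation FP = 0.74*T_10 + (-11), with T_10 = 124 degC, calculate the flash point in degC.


FP = 0.74 * 124 + (-11) = 80.76

80.76 degC


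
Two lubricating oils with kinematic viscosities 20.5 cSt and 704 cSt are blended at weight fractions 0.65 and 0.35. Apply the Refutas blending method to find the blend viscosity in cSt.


Refutas method: VBN_i = 14.534*ln(ln(visc_i + 0.8)) + 10.975, blended linearly by mass fraction; since VBN is linear in VBI_i = ln(ln(visc_i + 0.8)) and the fractions sum to 1, blend VBI directly: visc = exp(exp(VBI_blend)) - 0.8
VBI_1 = ln(ln(20.5 + 0.8)) = 1.11799
VBI_2 = ln(ln(704 + 0.8)) = 1.88067
VBI_blend = 0.65 * 1.11799 + 0.35 * 1.88067 = 1.38493
visc_blend = exp(exp(1.38493)) - 0.8 = 53.50

53.50 cSt


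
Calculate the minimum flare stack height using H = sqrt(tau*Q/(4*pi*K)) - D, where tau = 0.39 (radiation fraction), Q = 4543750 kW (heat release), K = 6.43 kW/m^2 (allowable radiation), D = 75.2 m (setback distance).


tau*Q/(4*pi*K) = 0.39 * 4543750 / (4 * pi * 6.43) = 21931
sqrt(21931) = 148.091
H = 148.091 - 75.2 = 72.89

72.89 m


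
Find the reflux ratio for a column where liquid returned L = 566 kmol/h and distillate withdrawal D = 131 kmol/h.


Reflux ratio definition: R = L / D (liquid returned / distillate withdrawn)
L = 566 kmol/h, D = 131 kmol/h
R = 566 / 131 = 4.321

4.321


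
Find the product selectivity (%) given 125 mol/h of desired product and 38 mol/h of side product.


Selectivity = desired / (desired + undesired) * 100
Total products = 125 + 38 = 163 mol/h
S = 125 / 163 * 100
= 0.7669 * 100
= 76.69 %

76.69 %


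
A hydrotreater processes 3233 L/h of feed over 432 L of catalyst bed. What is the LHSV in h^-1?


LHSV = volumetric feed rate / catalyst volume
= 3233 L/h / 432 L
= 7.484 h^-1

7.484 h^-1


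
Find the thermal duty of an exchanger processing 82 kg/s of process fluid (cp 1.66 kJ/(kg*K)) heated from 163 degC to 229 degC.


Q = m_dot * cp * delta_T
delta_T = 229 - 163 = 66 K
Q = 82 * 1.66 * 66
= 136.12 * 66
= 8983.92 kW

8983.92 kW


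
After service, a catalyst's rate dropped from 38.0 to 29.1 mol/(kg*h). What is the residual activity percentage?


Activity (%) = (rate_used / rate_fresh) * 100
rate_used = 29.1, rate_fresh = 38.0
= (29.1 / 38.0) * 100
= 0.7658 * 100 = 76.58

76.58 %


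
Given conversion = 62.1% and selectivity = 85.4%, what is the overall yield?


Overall yield = conversion (%) * selectivity (%) / 100
Conversion = 62.1%, Selectivity = 85.4%
Y = 62.1 * 85.4 / 100
= 53.0334 %

53.0334 %


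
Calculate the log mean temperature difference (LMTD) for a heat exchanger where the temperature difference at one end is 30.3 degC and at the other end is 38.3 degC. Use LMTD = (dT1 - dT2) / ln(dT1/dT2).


LMTD = (dT1 - dT2) / ln(dT1/dT2)
= (30.3 - 38.3) / ln(30.3 / 38.3) = -8 / -0.234302 = 34.14

34.14 degC


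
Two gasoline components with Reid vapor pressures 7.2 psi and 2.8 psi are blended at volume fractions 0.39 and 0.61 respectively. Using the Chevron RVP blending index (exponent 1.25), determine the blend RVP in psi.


Chevron index: RVP_blend = (sum xi*RVPi^1.25)^(1/1.25)
RVP^1.25 terms: 0.39 * 7.2^1.25 + 0.61 * 2.8^1.25 = 6.80912
RVP_blend = 6.80912^(1/1.25) = 4.640

4.640 psi


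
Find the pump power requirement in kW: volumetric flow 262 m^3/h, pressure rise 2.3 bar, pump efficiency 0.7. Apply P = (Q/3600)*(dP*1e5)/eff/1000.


Q = 262 / 3600 = 0.0727778 m^3/s
P = 0.0727778 * (2.3 * 1e5) / 0.7 / 1000 = 23.91

23.91 kW


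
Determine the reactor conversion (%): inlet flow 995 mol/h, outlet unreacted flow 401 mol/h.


X = (F_in - F_out) / F_in * 100
Moles reacted = 995 - 401 = 594
X = 594 / 995 * 100
= 0.5970 * 100
= 59.70 %

59.70 %


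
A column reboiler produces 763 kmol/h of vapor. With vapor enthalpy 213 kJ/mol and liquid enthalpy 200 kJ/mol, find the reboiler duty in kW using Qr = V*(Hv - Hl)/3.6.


Qr = 763 * (213 - 200) / 3.6 = 763 * 13 / 3.6 = 2755

2755 kW


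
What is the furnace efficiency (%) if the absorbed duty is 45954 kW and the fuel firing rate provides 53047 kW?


Furnace efficiency = Q_absorbed / Q_fuel * 100
= 45954 / 53047 * 100 = 86.63

86.63 %


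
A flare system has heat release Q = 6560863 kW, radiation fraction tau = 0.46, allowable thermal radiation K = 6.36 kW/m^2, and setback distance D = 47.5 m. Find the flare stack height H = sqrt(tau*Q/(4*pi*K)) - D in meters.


tau*Q/(4*pi*K) = 0.46 * 6560863 / (4 * pi * 6.36) = 37761.7
sqrt(37761.7) = 194.324
H = 194.324 - 47.5 = 146.8

146.8 m


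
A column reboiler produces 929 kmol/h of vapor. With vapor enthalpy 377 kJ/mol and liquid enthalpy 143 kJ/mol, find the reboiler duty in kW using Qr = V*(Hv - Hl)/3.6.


Qr = 929 * (377 - 143) / 3.6 = 929 * 234 / 3.6 = 60380

60380 kW


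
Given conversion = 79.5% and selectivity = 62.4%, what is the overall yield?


Overall yield = conversion (%) * selectivity (%) / 100
Conversion = 79.5%, Selectivity = 62.4%
Y = 79.5 * 62.4 / 100
= 49.608 %

49.608 %


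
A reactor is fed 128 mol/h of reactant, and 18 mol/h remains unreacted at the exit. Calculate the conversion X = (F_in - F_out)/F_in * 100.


X = (F_in - F_out) / F_in * 100
Moles reacted = 128 - 18 = 110
X = 110 / 128 * 100
= 0.8594 * 100
= 85.94 %

85.94 %


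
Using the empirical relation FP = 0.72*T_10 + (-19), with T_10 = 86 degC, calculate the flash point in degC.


FP = 0.72 * 86 + (-19) = 42.92

42.92 degC


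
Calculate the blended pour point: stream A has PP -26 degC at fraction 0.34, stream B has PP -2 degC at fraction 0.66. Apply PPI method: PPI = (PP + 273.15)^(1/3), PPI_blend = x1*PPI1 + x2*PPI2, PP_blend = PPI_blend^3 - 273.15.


PPI_1 = (-26 + 273.15)^(1/3) = 6.275575
PPI_2 = (-2 + 273.15)^(1/3) = 6.472467
PPI_blend = 0.34 * 6.275575 + 0.66 * 6.472467 = 6.405524
PP_blend = 6.405524^3 - 273.15 = 262.8234 - 273.15 = -10.33

-10.33 degC


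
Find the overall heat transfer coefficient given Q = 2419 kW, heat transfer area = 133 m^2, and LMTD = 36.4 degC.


From Q = U*A*LMTD, U = Q / (A * LMTD)
U = 2419 / (133 * 36.4) = 2419 / 4841.2 = 0.4997

0.4997 kW/(m^2*K)


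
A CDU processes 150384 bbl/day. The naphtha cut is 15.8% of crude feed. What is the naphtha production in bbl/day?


Crude throughput = 150384 bbl/day
Fraction yield = 15.8%
yield = throughput * fraction / 100
yield = 150384 * 15.8 / 100 = 23760.672

23760.672 bbl/day


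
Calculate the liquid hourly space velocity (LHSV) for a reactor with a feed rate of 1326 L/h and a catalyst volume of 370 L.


LHSV = volumetric feed rate / catalyst volume
= 1326 L/h / 370 L
= 3.584 h^-1

3.584 h^-1


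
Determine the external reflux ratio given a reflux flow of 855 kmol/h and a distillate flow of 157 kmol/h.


Reflux ratio definition: R = L / D (liquid returned / distillate withdrawn)
L = 855 kmol/h, D = 157 kmol/h
R = 855 / 157 = 5.446

5.446


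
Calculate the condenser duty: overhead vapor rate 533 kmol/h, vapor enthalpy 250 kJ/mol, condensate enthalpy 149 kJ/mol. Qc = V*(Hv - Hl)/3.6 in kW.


Qc = 533 * (250 - 149) / 3.6 = 533 * 101 / 3.6 = 14950

14950 kW


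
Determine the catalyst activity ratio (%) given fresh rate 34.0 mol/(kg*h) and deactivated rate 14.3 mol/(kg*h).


Activity (%) = (rate_used / rate_fresh) * 100
rate_used = 14.3, rate_fresh = 34.0
= (14.3 / 34.0) * 100
= 0.4206 * 100 = 42.06

42.06 %


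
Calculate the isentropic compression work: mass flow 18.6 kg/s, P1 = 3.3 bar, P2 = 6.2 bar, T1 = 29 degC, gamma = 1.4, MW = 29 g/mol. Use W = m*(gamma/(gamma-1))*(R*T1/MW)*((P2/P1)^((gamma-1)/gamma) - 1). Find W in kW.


Isentropic work: W = m*(gamma/(gamma-1))*(R*T1/MW)*((P2/P1)^((gamma-1)/gamma) - 1)
T1 = 29 + 273.15 = 302.15 K
Pressure ratio = 6.2 / 3.3 = 1.87879
Exponent = (1.4 - 1)/1.4 = 0.285714
(P2/P1)^exp - 1 = 1.87879^0.285714 - 1 = 0.197432
W = 18.6 * 1.4 / 0.4 * 8.314 * 302.15 / 29 * 0.197432 = 1113

1113 kW


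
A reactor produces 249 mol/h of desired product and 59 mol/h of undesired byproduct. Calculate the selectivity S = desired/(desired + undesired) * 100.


Selectivity = desired / (desired + undesired) * 100
Total products = 249 + 59 = 308 mol/h
S = 249 / 308 * 100
= 0.8084 * 100
= 80.84 %

80.84 %


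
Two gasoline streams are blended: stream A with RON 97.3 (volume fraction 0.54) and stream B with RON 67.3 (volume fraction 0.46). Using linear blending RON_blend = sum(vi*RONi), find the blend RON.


Linear blending: RON_blend = sum(vi * RONi)
Contribution 1: 0.54 * 97.3 = 52.542
Contribution 2: 0.46 * 67.3 = 30.958
RON_blend = 52.542 + 30.958 = 83.5

83.5


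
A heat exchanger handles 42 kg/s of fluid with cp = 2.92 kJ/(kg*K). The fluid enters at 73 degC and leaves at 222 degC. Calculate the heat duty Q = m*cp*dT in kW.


Q = m_dot * cp * delta_T
delta_T = 222 - 73 = 149 K
Q = 42 * 2.92 * 149
= 122.64 * 149
= 18273.36 kW

18273.36 kW


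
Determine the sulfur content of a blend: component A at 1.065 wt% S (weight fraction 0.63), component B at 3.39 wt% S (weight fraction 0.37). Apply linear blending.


Linear sulfur blending: S_blend = x1*S1 + x2*S2
Contribution 1: 0.63 * 1.065 = 0.67095 wt%
Contribution 2: 0.37 * 3.39 = 1.2543 wt%
S_blend = 0.67095 + 1.2543 = 1.92525

1.92525 wt%


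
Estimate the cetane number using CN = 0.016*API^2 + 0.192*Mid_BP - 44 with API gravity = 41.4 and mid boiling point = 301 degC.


CN = 0.016 * 41.4^2 + 0.192 * 301 - 44
CN = 27.42336 + 57.792 - 44 = 41.21536

41.21536


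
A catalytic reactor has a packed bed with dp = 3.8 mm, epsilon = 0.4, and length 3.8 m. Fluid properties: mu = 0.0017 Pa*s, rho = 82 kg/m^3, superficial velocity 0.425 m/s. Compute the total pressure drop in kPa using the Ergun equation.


dp = 3.8 mm = 0.0038 m
Viscous term = 150*0.0017*0.425*(1-0.4)^2 / (0.0038^2*0.4^3) = 42216.7
Inertial term = 1.75*82*0.425^2*(1-0.4) / (0.0038*0.4^3) = 63946.6
dP/L = 42216.7 + 63946.6 = 106163 Pa/m
dP = 106163 * 3.8 / 1000 = 403.4 kPa

403.4 kPa


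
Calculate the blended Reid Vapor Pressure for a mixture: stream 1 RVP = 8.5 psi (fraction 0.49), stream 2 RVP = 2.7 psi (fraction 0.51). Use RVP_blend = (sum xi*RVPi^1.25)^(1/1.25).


Chevron index: RVP_blend = (sum xi*RVPi^1.25)^(1/1.25)
RVP^1.25 terms: 0.49 * 8.5^1.25 + 0.51 * 2.7^1.25 = 8.87676
RVP_blend = 8.87676^(1/1.25) = 5.736

5.736 psi


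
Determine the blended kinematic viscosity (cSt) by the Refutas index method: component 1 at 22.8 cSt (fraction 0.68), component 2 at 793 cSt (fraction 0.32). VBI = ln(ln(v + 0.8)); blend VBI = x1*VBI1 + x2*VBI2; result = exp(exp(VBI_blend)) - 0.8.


Refutas method: VBN_i = 14.534*ln(ln(visc_i + 0.8)) + 10.975, blended linearly by mass fraction; since VBN is linear in VBI_i = ln(ln(visc_i + 0.8)) and the fractions sum to 1, blend VBI directly: visc = exp(exp(VBI_blend)) - 0.8
VBI_1 = ln(ln(22.8 + 0.8)) = 1.15097
VBI_2 = ln(ln(793 + 0.8)) = 1.89864
VBI_blend = 0.68 * 1.15097 + 0.32 * 1.89864 = 1.39022
visc_blend = exp(exp(1.39022)) - 0.8 = 54.66

54.66 cSt


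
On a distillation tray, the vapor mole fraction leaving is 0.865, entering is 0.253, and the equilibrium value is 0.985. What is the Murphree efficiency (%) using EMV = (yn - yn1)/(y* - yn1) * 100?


Murphree vapor efficiency: EMV = (y_n - y_(n-1)) / (y*_n - y_(n-1)) * 100
EMV = (0.865 - 0.253) / (0.985 - 0.253) * 100 = 0.612 / 0.732 * 100 = 83.61

83.61 %


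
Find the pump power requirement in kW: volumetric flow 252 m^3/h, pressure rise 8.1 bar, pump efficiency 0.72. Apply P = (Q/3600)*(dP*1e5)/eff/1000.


Q = 252 / 3600 = 0.07 m^3/s
P = 0.07 * (8.1 * 1e5) / 0.72 / 1000 = 78.75

78.75 kW


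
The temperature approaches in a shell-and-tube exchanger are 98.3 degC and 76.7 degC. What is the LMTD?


LMTD = (dT1 - dT2) / ln(dT1/dT2)
= (98.3 - 76.7) / ln(98.3 / 76.7) = 21.6 / 0.248122 = 87.05

87.05 degC


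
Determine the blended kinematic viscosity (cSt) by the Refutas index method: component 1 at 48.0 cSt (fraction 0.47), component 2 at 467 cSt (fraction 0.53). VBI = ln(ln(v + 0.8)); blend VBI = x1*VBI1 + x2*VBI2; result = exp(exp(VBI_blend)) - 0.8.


Refutas method: VBN_i = 14.534*ln(ln(visc_i + 0.8)) + 10.975, blended linearly by mass fraction; since VBN is linear in VBI_i = ln(ln(visc_i + 0.8)) and the fractions sum to 1, blend VBI directly: visc = exp(exp(VBI_blend)) - 0.8
VBI_1 = ln(ln(48.0 + 0.8)) = 1.35783
VBI_2 = ln(ln(467 + 0.8)) = 1.81613
VBI_blend = 0.47 * 1.35783 + 0.53 * 1.81613 = 1.60073
visc_blend = exp(exp(1.60073)) - 0.8 = 141.3

141.3 cSt


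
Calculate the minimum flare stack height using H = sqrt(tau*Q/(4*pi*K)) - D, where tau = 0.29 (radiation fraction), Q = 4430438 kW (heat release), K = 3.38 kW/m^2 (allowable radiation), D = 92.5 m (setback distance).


tau*Q/(4*pi*K) = 0.29 * 4430438 / (4 * pi * 3.38) = 30249.5
sqrt(30249.5) = 173.924
H = 173.924 - 92.5 = 81.42

81.42 m


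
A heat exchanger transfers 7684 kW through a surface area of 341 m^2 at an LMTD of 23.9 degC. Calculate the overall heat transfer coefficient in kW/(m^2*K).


From Q = U*A*LMTD, U = Q / (A * LMTD)
U = 7684 / (341 * 23.9) = 7684 / 8149.9 = 0.9428

0.9428 kW/(m^2*K)


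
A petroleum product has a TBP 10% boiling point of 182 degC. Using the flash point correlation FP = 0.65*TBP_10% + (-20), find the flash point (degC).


FP = 0.65 * 182 + (-20) = 98.3

98.3 degC


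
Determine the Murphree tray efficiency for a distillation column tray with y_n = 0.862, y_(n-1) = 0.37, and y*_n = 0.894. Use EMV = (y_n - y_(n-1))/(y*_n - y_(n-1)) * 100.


Murphree vapor efficiency: EMV = (y_n - y_(n-1)) / (y*_n - y_(n-1)) * 100
EMV = (0.862 - 0.37) / (0.894 - 0.37) * 100 = 0.492 / 0.524 * 100 = 93.89

93.89 %


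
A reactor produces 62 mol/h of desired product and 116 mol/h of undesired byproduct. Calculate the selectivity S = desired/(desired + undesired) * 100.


Selectivity = desired / (desired + undesired) * 100
Total products = 62 + 116 = 178 mol/h
S = 62 / 178 * 100
= 0.3483 * 100
= 34.83 %

34.83 %


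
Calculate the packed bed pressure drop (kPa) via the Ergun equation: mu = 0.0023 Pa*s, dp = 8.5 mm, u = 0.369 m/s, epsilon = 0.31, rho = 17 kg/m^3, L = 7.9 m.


dp = 8.5 mm = 0.0085 m
Viscous term = 150*0.0023*0.369*(1-0.31)^2 / (0.0085^2*0.31^3) = 28159.2
Inertial term = 1.75*17*0.369^2*(1-0.31) / (0.0085*0.31^3) = 11037.9
dP/L = 28159.2 + 11037.9 = 39197.1 Pa/m
dP = 39197.1 * 7.9 / 1000 = 309.7 kPa

309.7 kPa


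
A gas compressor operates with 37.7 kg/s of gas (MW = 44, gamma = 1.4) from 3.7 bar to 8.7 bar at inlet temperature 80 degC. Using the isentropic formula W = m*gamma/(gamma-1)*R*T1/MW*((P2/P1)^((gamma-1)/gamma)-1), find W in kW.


Isentropic work: W = m*(gamma/(gamma-1))*(R*T1/MW)*((P2/P1)^((gamma-1)/gamma) - 1)
T1 = 80 + 273.15 = 353.15 K
Pressure ratio = 8.7 / 3.7 = 2.35135
Exponent = (1.4 - 1)/1.4 = 0.285714
(P2/P1)^exp - 1 = 2.35135^0.285714 - 1 = 0.276705
W = 37.7 * 1.4 / 0.4 * 8.314 * 353.15 / 44 * 0.276705 = 2436

2436 kW


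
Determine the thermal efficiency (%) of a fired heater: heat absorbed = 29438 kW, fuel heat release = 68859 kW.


Furnace efficiency = Q_absorbed / Q_fuel * 100
= 29438 / 68859 * 100 = 42.75

42.75 %


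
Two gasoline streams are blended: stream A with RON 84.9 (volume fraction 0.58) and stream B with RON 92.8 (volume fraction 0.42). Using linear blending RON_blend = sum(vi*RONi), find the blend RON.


Linear blending: RON_blend = sum(vi * RONi)
Contribution 1: 0.58 * 84.9 = 49.242
Contribution 2: 0.42 * 92.8 = 38.976
RON_blend = 49.242 + 38.976 = 88.218

88.218


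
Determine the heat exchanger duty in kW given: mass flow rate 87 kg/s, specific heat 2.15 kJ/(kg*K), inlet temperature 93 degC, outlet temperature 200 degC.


Q = m_dot * cp * delta_T
delta_T = 200 - 93 = 107 K
Q = 87 * 2.15 * 107
= 187.05 * 107
= 20014.35 kW

20014.35 kW
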